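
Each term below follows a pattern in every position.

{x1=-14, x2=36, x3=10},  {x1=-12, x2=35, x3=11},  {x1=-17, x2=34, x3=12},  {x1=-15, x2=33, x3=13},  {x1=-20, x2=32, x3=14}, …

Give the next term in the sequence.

{x1=-18, x2=31, x3=15}

For the x1, alternating steps +2, −5, +2, −5, …: -14, -12, -17, -15, -20 → -18.
X2 goes 36, 35, 34, 33, 32 → 31 (−1 each step).
X3 — together with the x2 always sums to 46: 10, 11, 12, 13, 14 → 15.
Putting it together: {x1=-18, x2=31, x3=15}.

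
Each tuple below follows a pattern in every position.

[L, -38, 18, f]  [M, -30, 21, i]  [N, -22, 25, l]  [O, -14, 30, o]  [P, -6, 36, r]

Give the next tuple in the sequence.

[Q, 2, 43, u]

For the first letter, letters move forward 1 place in the alphabet: L, M, N, O, P → Q.
Second component: -38, -30, -22, -14, -6 → 2 (+8 each step).
Third component goes 18, 21, 25, 30, 36 → 43 (differences are 3, 4, 5, … (increasing by 1 each time)).
Second letter: f, i, l, o, r → u (letters move forward 3 places in the alphabet).
Combining the parts gives [Q, 2, 43, u].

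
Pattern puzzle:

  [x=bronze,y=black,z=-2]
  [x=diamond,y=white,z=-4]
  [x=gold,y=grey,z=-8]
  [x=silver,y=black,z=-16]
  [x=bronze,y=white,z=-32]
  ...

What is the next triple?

X — repeats bronze → diamond → gold → silver: bronze, diamond, gold, silver, bronze → diamond.
Y: repeats black → white → grey; black, white, grey, black, white → grey.
Z — ×2 each step: -2, -4, -8, -16, -32 → -64.
Combining the parts gives [x=diamond,y=grey,z=-64].

[x=diamond,y=grey,z=-64]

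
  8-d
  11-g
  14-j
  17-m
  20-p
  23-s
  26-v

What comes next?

29-y

For the first component, +3 each step: 8, 11, 14, 17, 20, 23, 26 → 29.
Letter: letters move forward 3 places in the alphabet, so d, g, j, m, p, s, v → y.
So the next token is 29-y.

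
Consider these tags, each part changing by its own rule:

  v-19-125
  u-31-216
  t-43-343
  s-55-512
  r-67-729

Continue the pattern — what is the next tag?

q-79-1000

Letter goes v, u, t, s, r → q (letters move back 1 place in the alphabet).
Second component — +12 each step: 19, 31, 43, 55, 67 → 79.
Third component: perfect cubes: 5³, 6³, 7³, …; 125, 216, 343, 512, 729 → 1000.
Combining the parts gives q-79-1000.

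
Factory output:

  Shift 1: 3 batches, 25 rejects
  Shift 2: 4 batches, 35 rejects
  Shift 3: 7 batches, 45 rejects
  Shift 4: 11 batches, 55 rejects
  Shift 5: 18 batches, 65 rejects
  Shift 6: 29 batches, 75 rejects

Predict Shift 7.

Batches goes 3, 4, 7, 11, 18, 29 → 47 (each term is the sum of the two before it).
Rejects: +10 each step, so 25, 35, 45, 55, 65, 75 → 85.
So the next record is 47 batches, 85 rejects.

47 batches, 85 rejects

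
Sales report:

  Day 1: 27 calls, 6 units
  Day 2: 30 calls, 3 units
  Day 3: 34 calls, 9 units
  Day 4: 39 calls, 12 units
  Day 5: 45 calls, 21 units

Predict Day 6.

52 calls, 33 units

Calls: differences are 3, 4, 5, … (increasing by 1 each time), so 27, 30, 34, 39, 45 → 52.
Units — each term is the sum of the two before it: 6, 3, 9, 12, 21 → 33.
So the next line is 52 calls, 33 units.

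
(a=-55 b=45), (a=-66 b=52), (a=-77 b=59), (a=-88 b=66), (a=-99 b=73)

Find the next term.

(a=-110 b=80)

A — −11 each step: -55, -66, -77, -88, -99 → -110.
B: +7 each step, so 45, 52, 59, 66, 73 → 80.
Putting it together: (a=-110 b=80).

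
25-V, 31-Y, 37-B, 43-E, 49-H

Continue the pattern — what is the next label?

55-K

First component goes 25, 31, 37, 43, 49 → 55 (+6 each step).
Letter: V, Y, B, E, H → K (letters move forward 3 places in the alphabet, wrapping Z→A).
Combining the parts gives 55-K.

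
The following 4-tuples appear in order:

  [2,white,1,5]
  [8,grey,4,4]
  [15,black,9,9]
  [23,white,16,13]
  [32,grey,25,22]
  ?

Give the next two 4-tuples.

First entry: 2, 8, 15, 23, 32 → 42 → 53 (differences are 6, 7, 8, … (increasing by 1 each time)).
Shade — repeats white → grey → black: white, grey, black, white, grey → black → white.
Third entry — perfect squares: 1², 2², 3², …: 1, 4, 9, 16, 25 → 36 → 49.
Fourth entry: each term is the sum of the two before it, so 5, 4, 9, 13, 22 → 35 → 57.
Putting the parts together: [42,black,36,35] and then [53,white,49,57].

[42,black,36,35], [53,white,49,57]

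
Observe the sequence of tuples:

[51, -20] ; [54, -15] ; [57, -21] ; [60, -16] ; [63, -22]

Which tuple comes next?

First part — +3 each step: 51, 54, 57, 60, 63 → 66.
Second part: alternating steps +5, −6, +5, −6, …; -20, -15, -21, -16, -22 → -17.
Putting it together: [66, -17].

[66, -17]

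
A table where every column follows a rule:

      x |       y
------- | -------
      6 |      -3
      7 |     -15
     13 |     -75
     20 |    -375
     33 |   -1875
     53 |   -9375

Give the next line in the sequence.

86  -46875

Column x: each term is the sum of the two before it, so 6, 7, 13, 20, 33, 53 → 86.
Column y — ×5 each step: -3, -15, -75, -375, -1875, -9375 → -46875.
Combining the parts gives 86  -46875.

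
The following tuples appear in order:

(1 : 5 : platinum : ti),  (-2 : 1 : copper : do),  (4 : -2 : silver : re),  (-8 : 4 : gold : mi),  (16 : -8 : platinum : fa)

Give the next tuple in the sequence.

(-32 : 16 : copper : sol)

First slot — ×(-2) each step: 1, -2, 4, -8, 16 → -32.
Second slot: always the previous value of the first slot, so 5, 1, -2, 4, -8 → 16.
Metal — repeats platinum → copper → silver → gold: platinum, copper, silver, gold, platinum → copper.
Note: runs through the solfège scale do→ti, so ti, do, re, mi, fa → sol.
So the next tuple is (-32 : 16 : copper : sol).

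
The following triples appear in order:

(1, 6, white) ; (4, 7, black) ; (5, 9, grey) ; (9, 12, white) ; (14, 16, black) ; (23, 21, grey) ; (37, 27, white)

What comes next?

First slot: 1, 4, 5, 9, 14, 23, 37 → 60 (each term is the sum of the two before it).
Second slot: 6, 7, 9, 12, 16, 21, 27 → 34 (differences are 1, 2, 3, … (increasing by 1 each time)).
Shade: repeats white → black → grey, so white, black, grey, white, black, grey, white → black.
Putting it together: (60, 34, black).

(60, 34, black)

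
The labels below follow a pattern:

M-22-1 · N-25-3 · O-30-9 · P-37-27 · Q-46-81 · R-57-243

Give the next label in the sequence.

Letter: M, N, O, P, Q, R → S (letters move forward 1 place in the alphabet).
Second component: differences are 3, 5, 7, … (increasing by 2 each time); 22, 25, 30, 37, 46, 57 → 70.
Third component: ×3 each step; 1, 3, 9, 27, 81, 243 → 729.
Putting it together: S-70-729.

S-70-729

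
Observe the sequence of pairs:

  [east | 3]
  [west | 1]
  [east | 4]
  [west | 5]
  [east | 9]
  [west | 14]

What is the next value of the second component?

23

Second component: each term is the sum of the two before it, so 3, 1, 4, 5, 9, 14 → 23.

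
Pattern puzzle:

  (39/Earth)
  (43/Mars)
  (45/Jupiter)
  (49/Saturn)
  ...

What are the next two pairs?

First value: alternating steps +4, +2, +4, +2, …; 39, 43, 45, 49 → 51 → 55.
Planet: runs through the planets Mercury→Neptune; Earth, Mars, Jupiter, Saturn → Uranus → Neptune.
Putting the parts together: (51/Uranus) and then (55/Neptune).

(51/Uranus), (55/Neptune)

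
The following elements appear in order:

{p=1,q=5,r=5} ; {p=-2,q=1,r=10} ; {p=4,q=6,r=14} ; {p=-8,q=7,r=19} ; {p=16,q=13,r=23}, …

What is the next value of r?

28

R goes 5, 10, 14, 19, 23 → 28 (alternating steps +5, +4, +5, +4, …).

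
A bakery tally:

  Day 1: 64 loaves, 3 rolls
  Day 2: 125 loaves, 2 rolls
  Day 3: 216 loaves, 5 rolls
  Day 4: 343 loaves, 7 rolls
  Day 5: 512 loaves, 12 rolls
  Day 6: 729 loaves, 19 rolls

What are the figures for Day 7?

1000 loaves, 31 rolls

Loaves: perfect cubes: 4³, 5³, 6³, …; 64, 125, 216, 343, 512, 729 → 1000.
Rolls: each term is the sum of the two before it, so 3, 2, 5, 7, 12, 19 → 31.
Combining the parts gives 1000 loaves, 31 rolls.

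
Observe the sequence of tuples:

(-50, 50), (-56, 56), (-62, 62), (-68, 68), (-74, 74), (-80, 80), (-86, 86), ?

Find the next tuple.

(-92, 92)

First value: −6 each step, so -50, -56, -62, -68, -74, -80, -86 → -92.
Second value goes 50, 56, 62, 68, 74, 80, 86 → 92 (always the negative of the first value).
So the next tuple is (-92, 92).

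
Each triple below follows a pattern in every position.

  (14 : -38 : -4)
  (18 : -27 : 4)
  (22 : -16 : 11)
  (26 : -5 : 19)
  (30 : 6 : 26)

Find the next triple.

First slot: 14, 18, 22, 26, 30 → 34 (+4 each step).
Second slot goes -38, -27, -16, -5, 6 → 17 (+11 each step).
Third slot goes -4, 4, 11, 19, 26 → 34 (alternating steps +8, +7, +8, +7, …).
Combining the parts gives (34 : 17 : 34).

(34 : 17 : 34)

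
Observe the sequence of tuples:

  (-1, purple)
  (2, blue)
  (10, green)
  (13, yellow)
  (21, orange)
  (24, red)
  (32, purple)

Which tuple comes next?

For the first part, alternating steps +3, +8, +3, +8, …: -1, 2, 10, 13, 21, 24, 32 → 35.
Colour: repeats purple → blue → green → yellow → orange → red, so purple, blue, green, yellow, orange, red, purple → blue.
Putting it together: (35, blue).

(35, blue)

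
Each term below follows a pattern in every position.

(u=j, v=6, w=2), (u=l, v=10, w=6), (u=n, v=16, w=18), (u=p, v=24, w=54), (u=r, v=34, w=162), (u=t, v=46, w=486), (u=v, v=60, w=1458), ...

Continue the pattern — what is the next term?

(u=x, v=76, w=4374)

For the u, letters move forward 2 places in the alphabet: j, l, n, p, r, t, v → x.
V: differences are 4, 6, 8, … (increasing by 2 each time); 6, 10, 16, 24, 34, 46, 60 → 76.
W: 2, 6, 18, 54, 162, 486, 1458 → 4374 (×3 each step).
Combining the parts gives (u=x, v=76, w=4374).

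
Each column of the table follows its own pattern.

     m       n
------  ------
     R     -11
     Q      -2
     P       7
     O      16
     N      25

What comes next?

M  34

Column m: letters move back 1 place in the alphabet, so R, Q, P, O, N → M.
For the column n, +9 each step: -11, -2, 7, 16, 25 → 34.
So the next line is M  34.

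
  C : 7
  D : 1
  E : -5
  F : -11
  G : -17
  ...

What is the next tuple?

Letter: letters move forward 1 place in the alphabet, so C, D, E, F, G → H.
Second value goes 7, 1, -5, -11, -17 → -23 (−6 each step).
Combining the parts gives H : -23.

H : -23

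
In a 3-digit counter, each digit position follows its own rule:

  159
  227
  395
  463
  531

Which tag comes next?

609

First digit: +1 each step, mod 10; 1, 2, 3, 4, 5 → 6.
For the second digit, −3 each step, mod 10: 5, 2, 9, 6, 3 → 0.
Third digit goes 9, 7, 5, 3, 1 → 9 (−2 each step, mod 10).
Combining the parts gives 609.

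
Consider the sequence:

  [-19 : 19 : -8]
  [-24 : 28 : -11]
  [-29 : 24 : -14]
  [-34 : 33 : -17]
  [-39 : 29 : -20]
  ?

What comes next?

First part goes -19, -24, -29, -34, -39 → -44 (−5 each step).
Second part — alternating steps +9, −4, +9, −4, …: 19, 28, 24, 33, 29 → 38.
Third part: -8, -11, -14, -17, -20 → -23 (−3 each step).
So the next term is [-44 : 38 : -23].

[-44 : 38 : -23]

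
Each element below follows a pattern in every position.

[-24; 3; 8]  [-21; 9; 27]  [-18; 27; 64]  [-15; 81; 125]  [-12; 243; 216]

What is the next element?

[-9; 729; 343]

For the first part, +3 each step: -24, -21, -18, -15, -12 → -9.
Second part: ×3 each step, so 3, 9, 27, 81, 243 → 729.
Third part — perfect cubes: 2³, 3³, 4³, …: 8, 27, 64, 125, 216 → 343.
So the next element is [-9; 729; 343].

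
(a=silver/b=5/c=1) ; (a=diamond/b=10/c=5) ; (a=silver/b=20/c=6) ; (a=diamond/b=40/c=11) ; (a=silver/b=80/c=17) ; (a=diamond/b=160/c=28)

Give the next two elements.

A: alternates silver ↔ diamond; silver, diamond, silver, diamond, silver, diamond → silver → diamond.
B: ×2 each step; 5, 10, 20, 40, 80, 160 → 320 → 640.
For the c, each term is the sum of the two before it: 1, 5, 6, 11, 17, 28 → 45 → 73.
Putting the parts together: (a=silver/b=320/c=45) and then (a=diamond/b=640/c=73).

(a=silver/b=320/c=45), (a=diamond/b=640/c=73)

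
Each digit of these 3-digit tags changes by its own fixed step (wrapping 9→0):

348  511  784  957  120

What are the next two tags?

393, 566

First digit goes 3, 5, 7, 9, 1 → 3 → 5 (+2 each step, mod 10).
Second digit goes 4, 1, 8, 5, 2 → 9 → 6 (−3 each step, mod 10).
Third digit: +3 each step, mod 10; 8, 1, 4, 7, 0 → 3 → 6.
So the next two tags are 393 and 566.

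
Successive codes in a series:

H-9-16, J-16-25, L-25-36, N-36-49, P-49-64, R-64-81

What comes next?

Letter: letters move forward 2 places in the alphabet; H, J, L, N, P, R → T.
Second component: perfect squares: 3², 4², 5², …, so 9, 16, 25, 36, 49, 64 → 81.
For the third component, perfect squares: 4², 5², 6², …: 16, 25, 36, 49, 64, 81 → 100.
Putting it together: T-81-100.

T-81-100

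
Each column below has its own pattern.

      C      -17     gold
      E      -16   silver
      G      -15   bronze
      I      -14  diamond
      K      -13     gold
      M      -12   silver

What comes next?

Letter: letters move forward 2 places in the alphabet, so C, E, G, I, K, M → O.
Second component: +1 each step, so -17, -16, -15, -14, -13, -12 → -11.
Rank — repeats gold → silver → bronze → diamond: gold, silver, bronze, diamond, gold, silver → bronze.
Combining the parts gives O  -11  bronze.

O  -11  bronze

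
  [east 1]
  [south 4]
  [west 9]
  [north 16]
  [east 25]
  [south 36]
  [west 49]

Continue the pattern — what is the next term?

Direction: east, south, west, north, east, south, west → north (repeats east → south → west → north).
Second slot goes 1, 4, 9, 16, 25, 36, 49 → 64 (perfect squares: 1², 2², 3², …).
So the next term is [north 64].

[north 64]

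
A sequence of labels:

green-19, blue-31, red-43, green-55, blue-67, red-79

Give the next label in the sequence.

Colour — repeats green → blue → red: green, blue, red, green, blue, red → green.
Second component: 19, 31, 43, 55, 67, 79 → 91 (+12 each step).
Combining the parts gives green-91.

green-91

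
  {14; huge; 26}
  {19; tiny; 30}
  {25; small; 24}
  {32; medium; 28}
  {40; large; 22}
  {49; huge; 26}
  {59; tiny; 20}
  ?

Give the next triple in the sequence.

{70; small; 24}

First entry: 14, 19, 25, 32, 40, 49, 59 → 70 (differences are 5, 6, 7, … (increasing by 1 each time)).
Size: repeats huge → tiny → small → medium → large, so huge, tiny, small, medium, large, huge, tiny → small.
Third entry: alternating steps +4, −6, +4, −6, …, so 26, 30, 24, 28, 22, 26, 20 → 24.
Putting it together: {70; small; 24}.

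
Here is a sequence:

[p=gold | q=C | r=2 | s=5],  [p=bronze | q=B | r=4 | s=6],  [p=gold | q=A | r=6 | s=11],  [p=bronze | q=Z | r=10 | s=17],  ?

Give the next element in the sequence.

P: gold, bronze, gold, bronze → gold (alternates gold ↔ bronze).
For the q, letters move back 1 place in the alphabet, wrapping A→Z: C, B, A, Z → Y.
R: each term is the sum of the two before it; 2, 4, 6, 10 → 16.
S: 5, 6, 11, 17 → 28 (each term is the sum of the two before it).
Combining the parts gives [p=gold | q=Y | r=16 | s=28].

[p=gold | q=Y | r=16 | s=28]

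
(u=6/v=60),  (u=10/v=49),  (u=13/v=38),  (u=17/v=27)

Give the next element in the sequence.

(u=20/v=16)

U — alternating steps +4, +3, +4, +3, …: 6, 10, 13, 17 → 20.
V: 60, 49, 38, 27 → 16 (−11 each step).
So the next element is (u=20/v=16).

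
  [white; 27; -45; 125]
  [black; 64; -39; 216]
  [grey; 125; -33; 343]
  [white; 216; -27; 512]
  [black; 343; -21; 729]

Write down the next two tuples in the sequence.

Shade: white, black, grey, white, black → grey → white (repeats white → black → grey).
Second slot: perfect cubes: 3³, 4³, 5³, …; 27, 64, 125, 216, 343 → 512 → 729.
For the third slot, +6 each step: -45, -39, -33, -27, -21 → -15 → -9.
Fourth slot goes 125, 216, 343, 512, 729 → 1000 → 1331 (perfect cubes: 5³, 6³, 7³, …).
Putting the parts together: [grey; 512; -15; 1000] and then [white; 729; -9; 1331].

[grey; 512; -15; 1000], [white; 729; -9; 1331]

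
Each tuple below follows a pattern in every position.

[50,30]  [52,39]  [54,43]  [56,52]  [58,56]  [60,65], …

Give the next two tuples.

First entry goes 50, 52, 54, 56, 58, 60 → 62 → 64 (+2 each step).
Second entry: alternating steps +9, +4, +9, +4, …, so 30, 39, 43, 52, 56, 65 → 69 → 78.
Putting the parts together: [62,69] and then [64,78].

[62,69], [64,78]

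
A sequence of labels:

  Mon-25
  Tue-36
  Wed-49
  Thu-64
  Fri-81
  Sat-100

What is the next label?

Day: Mon, Tue, Wed, Thu, Fri, Sat → Sun (runs through the weekdays Mon→Sun).
Second component: 25, 36, 49, 64, 81, 100 → 121 (perfect squares: 5², 6², 7², …).
Combining the parts gives Sun-121.

Sun-121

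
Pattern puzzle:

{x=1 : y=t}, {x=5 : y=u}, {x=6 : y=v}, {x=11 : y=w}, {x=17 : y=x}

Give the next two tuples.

{x=28 : y=y}, {x=45 : y=z}

X: 1, 5, 6, 11, 17 → 28 → 45 (each term is the sum of the two before it).
Y — letters move forward 1 place in the alphabet: t, u, v, w, x → y → z.
Putting the parts together: {x=28 : y=y} and then {x=45 : y=z}.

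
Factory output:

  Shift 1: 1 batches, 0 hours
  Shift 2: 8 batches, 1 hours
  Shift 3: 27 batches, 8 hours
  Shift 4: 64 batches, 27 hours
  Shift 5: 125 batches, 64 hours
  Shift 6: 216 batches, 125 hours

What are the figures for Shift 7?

Batches: perfect cubes: 1³, 2³, 3³, …; 1, 8, 27, 64, 125, 216 → 343.
Hours: always the previous value of the batches; 0, 1, 8, 27, 64, 125 → 216.
So the next row is 343 batches, 216 hours.

343 batches, 216 hours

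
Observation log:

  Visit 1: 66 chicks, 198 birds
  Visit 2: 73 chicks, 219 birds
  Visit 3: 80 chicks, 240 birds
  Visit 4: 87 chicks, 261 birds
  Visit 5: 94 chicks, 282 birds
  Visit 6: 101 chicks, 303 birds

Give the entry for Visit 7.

Chicks: +7 each step, so 66, 73, 80, 87, 94, 101 → 108.
Birds: always 3 × the chicks, so 198, 219, 240, 261, 282, 303 → 324.
So the next record is 108 chicks, 324 birds.

108 chicks, 324 birds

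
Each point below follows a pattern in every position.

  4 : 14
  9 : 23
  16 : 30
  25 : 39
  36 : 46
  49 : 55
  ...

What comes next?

First value: 4, 9, 16, 25, 36, 49 → 64 (perfect squares: 2², 3², 4², …).
Second value: 14, 23, 30, 39, 46, 55 → 62 (alternating steps +9, +7, +9, +7, …).
Putting it together: 64 : 62.

64 : 62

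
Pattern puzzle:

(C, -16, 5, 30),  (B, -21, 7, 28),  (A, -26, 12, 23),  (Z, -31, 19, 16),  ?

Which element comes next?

(Y, -36, 31, 4)

Letter: letters move back 1 place in the alphabet, wrapping A→Z, so C, B, A, Z → Y.
Second value: −5 each step; -16, -21, -26, -31 → -36.
Third value goes 5, 7, 12, 19 → 31 (each term is the sum of the two before it).
Fourth value goes 30, 28, 23, 16 → 4 (together with the third value always sums to 35).
So the next element is (Y, -36, 31, 4).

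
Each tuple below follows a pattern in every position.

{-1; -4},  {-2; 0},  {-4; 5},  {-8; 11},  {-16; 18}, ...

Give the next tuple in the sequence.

For the first coordinate, ×2 each step: -1, -2, -4, -8, -16 → -32.
Second coordinate: differences are 4, 5, 6, … (increasing by 1 each time), so -4, 0, 5, 11, 18 → 26.
So the next tuple is {-32; 26}.

{-32; 26}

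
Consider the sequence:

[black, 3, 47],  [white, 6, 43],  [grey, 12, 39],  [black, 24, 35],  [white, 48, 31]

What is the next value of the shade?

Shade goes black, white, grey, black, white → grey (repeats black → white → grey).

grey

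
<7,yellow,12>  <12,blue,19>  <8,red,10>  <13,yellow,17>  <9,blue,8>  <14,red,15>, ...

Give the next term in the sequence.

<10,yellow,6>

First coordinate: alternating steps +5, −4, +5, −4, …, so 7, 12, 8, 13, 9, 14 → 10.
Colour: repeats yellow → blue → red, so yellow, blue, red, yellow, blue, red → yellow.
Third coordinate — alternating steps +7, −9, +7, −9, …: 12, 19, 10, 17, 8, 15 → 6.
Putting it together: <10,yellow,6>.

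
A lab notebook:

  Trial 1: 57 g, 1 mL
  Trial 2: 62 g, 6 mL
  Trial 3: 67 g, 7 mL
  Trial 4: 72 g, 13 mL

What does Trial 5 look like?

77 g, 20 mL

G goes 57, 62, 67, 72 → 77 (+5 each step).
ML: each term is the sum of the two before it; 1, 6, 7, 13 → 20.
Putting it together: 77 g, 20 mL.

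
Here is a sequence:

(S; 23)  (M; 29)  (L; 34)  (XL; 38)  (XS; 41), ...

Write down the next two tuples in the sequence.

For the size, runs through clothing sizes XS→XL: S, M, L, XL, XS → S → M.
Second coordinate — differences are 6, 5, 4, … (decreasing by 1 each time): 23, 29, 34, 38, 41 → 43 → 44.
Putting the parts together: (S; 43) and then (M; 44).

(S; 43), (M; 44)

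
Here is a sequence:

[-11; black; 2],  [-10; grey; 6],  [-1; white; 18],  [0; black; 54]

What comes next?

[9; grey; 162]

First component: alternating steps +1, +9, +1, +9, …; -11, -10, -1, 0 → 9.
Shade goes black, grey, white, black → grey (repeats black → grey → white).
Third component: ×3 each step; 2, 6, 18, 54 → 162.
So the next element is [9; grey; 162].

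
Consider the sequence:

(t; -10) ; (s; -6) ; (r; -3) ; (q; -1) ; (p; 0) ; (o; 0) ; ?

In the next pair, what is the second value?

For the second value, differences are 4, 3, 2, … (decreasing by 1 each time): -10, -6, -3, -1, 0, 0 → -1.

-1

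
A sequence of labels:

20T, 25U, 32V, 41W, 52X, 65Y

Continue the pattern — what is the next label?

80Z

First component — differences are 5, 7, 9, … (increasing by 2 each time): 20, 25, 32, 41, 52, 65 → 80.
Letter: letters move forward 1 place in the alphabet; T, U, V, W, X, Y → Z.
Putting it together: 80Z.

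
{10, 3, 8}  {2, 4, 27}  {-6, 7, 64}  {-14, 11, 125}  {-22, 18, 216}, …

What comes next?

{-30, 29, 343}

First coordinate goes 10, 2, -6, -14, -22 → -30 (−8 each step).
Second coordinate — each term is the sum of the two before it: 3, 4, 7, 11, 18 → 29.
Third coordinate goes 8, 27, 64, 125, 216 → 343 (perfect cubes: 2³, 3³, 4³, …).
Combining the parts gives {-30, 29, 343}.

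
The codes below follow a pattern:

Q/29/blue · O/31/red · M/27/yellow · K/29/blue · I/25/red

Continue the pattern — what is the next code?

G/27/yellow

Letter: letters move back 2 places in the alphabet; Q, O, M, K, I → G.
Second component: alternating steps +2, −4, +2, −4, …; 29, 31, 27, 29, 25 → 27.
Colour: repeats blue → red → yellow, so blue, red, yellow, blue, red → yellow.
Combining the parts gives G/27/yellow.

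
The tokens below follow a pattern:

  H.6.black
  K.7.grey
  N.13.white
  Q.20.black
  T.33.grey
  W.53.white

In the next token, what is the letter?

Letter: letters move forward 3 places in the alphabet, so H, K, N, Q, T, W → Z.
Second component goes 6, 7, 13, 20, 33, 53 → 86 (each term is the sum of the two before it).
Shade — repeats black → grey → white: black, grey, white, black, grey, white → black.

Z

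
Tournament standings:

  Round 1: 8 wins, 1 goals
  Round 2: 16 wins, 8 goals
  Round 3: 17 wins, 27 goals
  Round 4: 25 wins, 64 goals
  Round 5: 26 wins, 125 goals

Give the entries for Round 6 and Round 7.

34 wins, 216 goals; 35 wins, 343 goals

Wins — alternating steps +8, +1, +8, +1, …: 8, 16, 17, 25, 26 → 34 → 35.
Goals goes 1, 8, 27, 64, 125 → 216 → 343 (perfect cubes: 1³, 2³, 3³, …).
So the next two lines are 34 wins, 216 goals and 35 wins, 343 goals.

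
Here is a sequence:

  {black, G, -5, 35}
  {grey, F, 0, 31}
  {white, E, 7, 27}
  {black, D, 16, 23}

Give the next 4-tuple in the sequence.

{grey, C, 27, 19}

Shade goes black, grey, white, black → grey (repeats black → grey → white).
Letter goes G, F, E, D → C (letters move back 1 place in the alphabet).
Third value: -5, 0, 7, 16 → 27 (differences are 5, 7, 9, … (increasing by 2 each time)).
For the fourth value, −4 each step: 35, 31, 27, 23 → 19.
So the next 4-tuple is {grey, C, 27, 19}.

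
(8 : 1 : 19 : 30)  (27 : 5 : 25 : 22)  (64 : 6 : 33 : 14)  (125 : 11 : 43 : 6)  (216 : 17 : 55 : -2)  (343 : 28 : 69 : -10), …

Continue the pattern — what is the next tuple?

First part: perfect cubes: 2³, 3³, 4³, …, so 8, 27, 64, 125, 216, 343 → 512.
Second part: 1, 5, 6, 11, 17, 28 → 45 (each term is the sum of the two before it).
For the third part, differences are 6, 8, 10, … (increasing by 2 each time): 19, 25, 33, 43, 55, 69 → 85.
Fourth part: −8 each step; 30, 22, 14, 6, -2, -10 → -18.
Putting it together: (512 : 45 : 85 : -18).

(512 : 45 : 85 : -18)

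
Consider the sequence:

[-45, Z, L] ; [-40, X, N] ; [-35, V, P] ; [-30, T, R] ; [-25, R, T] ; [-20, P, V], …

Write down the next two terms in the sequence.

[-15, N, X], [-10, L, Z]

First component: -45, -40, -35, -30, -25, -20 → -15 → -10 (+5 each step).
First letter: letters move back 2 places in the alphabet, so Z, X, V, T, R, P → N → L.
Second letter — letters move forward 2 places in the alphabet: L, N, P, R, T, V → X → Z.
So the next two terms are [-15, N, X] and [-10, L, Z].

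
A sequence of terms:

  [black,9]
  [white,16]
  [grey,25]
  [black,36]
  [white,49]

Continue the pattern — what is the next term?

Shade: repeats black → white → grey, so black, white, grey, black, white → grey.
Second part: perfect squares: 3², 4², 5², …; 9, 16, 25, 36, 49 → 64.
Combining the parts gives [grey,64].

[grey,64]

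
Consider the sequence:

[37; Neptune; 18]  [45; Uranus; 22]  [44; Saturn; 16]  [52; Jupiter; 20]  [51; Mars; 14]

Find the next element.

[59; Earth; 18]

First value: 37, 45, 44, 52, 51 → 59 (alternating steps +8, −1, +8, −1, …).
For the planet, runs backward through the planets Mercury→Neptune: Neptune, Uranus, Saturn, Jupiter, Mars → Earth.
Third value — alternating steps +4, −6, +4, −6, …: 18, 22, 16, 20, 14 → 18.
So the next element is [59; Earth; 18].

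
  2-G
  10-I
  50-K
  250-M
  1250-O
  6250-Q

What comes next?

First component: ×5 each step; 2, 10, 50, 250, 1250, 6250 → 31250.
For the letter, letters move forward 2 places in the alphabet: G, I, K, M, O, Q → S.
So the next tag is 31250-S.

31250-S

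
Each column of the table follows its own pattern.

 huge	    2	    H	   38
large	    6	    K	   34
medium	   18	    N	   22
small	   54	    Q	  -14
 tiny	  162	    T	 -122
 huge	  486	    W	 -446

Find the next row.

large  1458  Z  -1418

Size: repeats huge → large → medium → small → tiny; huge, large, medium, small, tiny, huge → large.
Second component goes 2, 6, 18, 54, 162, 486 → 1458 (×3 each step).
Letter: letters move forward 3 places in the alphabet; H, K, N, Q, T, W → Z.
For the fourth component, together with the second component always sums to 40: 38, 34, 22, -14, -122, -446 → -1418.
Putting it together: large  1458  Z  -1418.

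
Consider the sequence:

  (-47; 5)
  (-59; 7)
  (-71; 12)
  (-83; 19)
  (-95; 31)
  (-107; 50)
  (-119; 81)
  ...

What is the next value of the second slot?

131

For the second slot, each term is the sum of the two before it: 5, 7, 12, 19, 31, 50, 81 → 131.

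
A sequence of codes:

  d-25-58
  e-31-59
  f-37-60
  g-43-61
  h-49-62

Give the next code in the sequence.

i-55-63

Letter: letters move forward 1 place in the alphabet; d, e, f, g, h → i.
For the second component, +6 each step: 25, 31, 37, 43, 49 → 55.
For the third component, +1 each step: 58, 59, 60, 61, 62 → 63.
Combining the parts gives i-55-63.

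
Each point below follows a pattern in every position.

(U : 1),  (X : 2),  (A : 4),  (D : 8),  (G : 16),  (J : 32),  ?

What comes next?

(M : 64)

Letter goes U, X, A, D, G, J → M (letters move forward 3 places in the alphabet, wrapping Z→A).
Second slot — ×2 each step: 1, 2, 4, 8, 16, 32 → 64.
So the next point is (M : 64).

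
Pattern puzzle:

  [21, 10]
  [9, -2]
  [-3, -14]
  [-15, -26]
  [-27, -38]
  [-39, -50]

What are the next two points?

[-51, -62], [-63, -74]

First entry goes 21, 9, -3, -15, -27, -39 → -51 → -63 (−12 each step).
Second entry: always 11 less than the first entry, so 10, -2, -14, -26, -38, -50 → -62 → -74.
So the next two points are [-51, -62] and [-63, -74].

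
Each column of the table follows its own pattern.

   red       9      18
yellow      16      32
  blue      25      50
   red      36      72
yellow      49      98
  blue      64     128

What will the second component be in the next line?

81

Second component — perfect squares: 3², 4², 5², …: 9, 16, 25, 36, 49, 64 → 81.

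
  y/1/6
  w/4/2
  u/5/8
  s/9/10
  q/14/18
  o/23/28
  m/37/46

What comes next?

Letter: letters move back 2 places in the alphabet, so y, w, u, s, q, o, m → k.
Second component: each term is the sum of the two before it; 1, 4, 5, 9, 14, 23, 37 → 60.
Third component: each term is the sum of the two before it, so 6, 2, 8, 10, 18, 28, 46 → 74.
Combining the parts gives k/60/74.

k/60/74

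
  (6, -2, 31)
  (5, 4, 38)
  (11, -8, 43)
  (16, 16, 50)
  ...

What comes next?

First coordinate goes 6, 5, 11, 16 → 27 (each term is the sum of the two before it).
For the second coordinate, ×(-2) each step: -2, 4, -8, 16 → -32.
Third coordinate: 31, 38, 43, 50 → 55 (alternating steps +7, +5, +7, +5, …).
So the next triple is (27, -32, 55).

(27, -32, 55)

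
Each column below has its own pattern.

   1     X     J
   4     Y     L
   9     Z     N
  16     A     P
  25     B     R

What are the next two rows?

First component: perfect squares: 1², 2², 3², …, so 1, 4, 9, 16, 25 → 36 → 49.
First letter: letters move forward 1 place in the alphabet, wrapping Z→A; X, Y, Z, A, B → C → D.
Second letter: J, L, N, P, R → T → V (letters move forward 2 places in the alphabet).
Putting the parts together: 36  C  T and then 49  D  V.

36  C  T; 49  D  V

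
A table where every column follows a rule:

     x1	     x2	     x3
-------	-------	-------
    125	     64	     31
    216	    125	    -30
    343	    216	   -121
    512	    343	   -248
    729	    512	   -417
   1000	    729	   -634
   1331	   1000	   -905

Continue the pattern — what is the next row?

Column x1: perfect cubes: 5³, 6³, 7³, …; 125, 216, 343, 512, 729, 1000, 1331 → 1728.
Column x2: perfect cubes: 4³, 5³, 6³, …; 64, 125, 216, 343, 512, 729, 1000 → 1331.
Column x3: together with the column x2 always sums to 95, so 31, -30, -121, -248, -417, -634, -905 → -1236.
Combining the parts gives 1728  1331  -1236.

1728  1331  -1236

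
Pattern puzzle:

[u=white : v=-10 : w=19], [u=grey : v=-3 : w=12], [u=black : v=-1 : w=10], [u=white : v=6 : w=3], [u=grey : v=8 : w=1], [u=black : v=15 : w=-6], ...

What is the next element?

[u=white : v=17 : w=-8]

For the u, repeats white → grey → black: white, grey, black, white, grey, black → white.
V — alternating steps +7, +2, +7, +2, …: -10, -3, -1, 6, 8, 15 → 17.
W: together with the v always sums to 9, so 19, 12, 10, 3, 1, -6 → -8.
Combining the parts gives [u=white : v=17 : w=-8].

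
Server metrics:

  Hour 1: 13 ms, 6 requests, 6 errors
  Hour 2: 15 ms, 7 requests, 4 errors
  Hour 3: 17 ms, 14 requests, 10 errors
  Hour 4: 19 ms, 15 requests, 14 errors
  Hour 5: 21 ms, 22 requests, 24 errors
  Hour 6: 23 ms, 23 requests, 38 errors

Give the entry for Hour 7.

Ms: 13, 15, 17, 19, 21, 23 → 25 (+2 each step).
Requests goes 6, 7, 14, 15, 22, 23 → 30 (alternating steps +1, +7, +1, +7, …).
Errors: each term is the sum of the two before it, so 6, 4, 10, 14, 24, 38 → 62.
Combining the parts gives 25 ms, 30 requests, 62 errors.

25 ms, 30 requests, 62 errors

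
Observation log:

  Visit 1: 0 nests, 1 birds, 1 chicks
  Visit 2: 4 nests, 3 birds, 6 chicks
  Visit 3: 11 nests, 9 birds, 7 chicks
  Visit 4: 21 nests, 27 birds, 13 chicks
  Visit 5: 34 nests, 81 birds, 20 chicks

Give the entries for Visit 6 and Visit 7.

50 nests, 243 birds, 33 chicks; 69 nests, 729 birds, 53 chicks

Nests: differences are 4, 7, 10, … (increasing by 3 each time), so 0, 4, 11, 21, 34 → 50 → 69.
Birds: ×3 each step, so 1, 3, 9, 27, 81 → 243 → 729.
Chicks: 1, 6, 7, 13, 20 → 33 → 53 (each term is the sum of the two before it).
So the next two lines are 50 nests, 243 birds, 33 chicks and 69 nests, 729 birds, 53 chicks.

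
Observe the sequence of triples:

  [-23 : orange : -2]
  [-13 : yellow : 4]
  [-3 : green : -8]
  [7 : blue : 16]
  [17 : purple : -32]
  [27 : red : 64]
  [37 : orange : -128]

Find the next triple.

[47 : yellow : 256]

For the first coordinate, +10 each step: -23, -13, -3, 7, 17, 27, 37 → 47.
Colour goes orange, yellow, green, blue, purple, red, orange → yellow (repeats orange → yellow → green → blue → purple → red).
Third coordinate: -2, 4, -8, 16, -32, 64, -128 → 256 (×(-2) each step).
So the next triple is [47 : yellow : 256].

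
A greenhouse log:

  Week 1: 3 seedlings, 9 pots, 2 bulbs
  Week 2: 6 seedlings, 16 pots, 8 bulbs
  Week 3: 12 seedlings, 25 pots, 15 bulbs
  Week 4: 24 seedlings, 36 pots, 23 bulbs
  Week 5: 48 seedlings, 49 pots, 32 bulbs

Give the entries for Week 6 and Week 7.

Seedlings goes 3, 6, 12, 24, 48 → 96 → 192 (×2 each step).
Pots — perfect squares: 3², 4², 5², …: 9, 16, 25, 36, 49 → 64 → 81.
Bulbs: 2, 8, 15, 23, 32 → 42 → 53 (differences are 6, 7, 8, … (increasing by 1 each time)).
So the next two records are 96 seedlings, 64 pots, 42 bulbs and 192 seedlings, 81 pots, 53 bulbs.

96 seedlings, 64 pots, 42 bulbs; 192 seedlings, 81 pots, 53 bulbs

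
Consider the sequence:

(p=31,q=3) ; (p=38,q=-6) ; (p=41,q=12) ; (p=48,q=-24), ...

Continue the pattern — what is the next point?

P: alternating steps +7, +3, +7, +3, …, so 31, 38, 41, 48 → 51.
Q — ×(-2) each step: 3, -6, 12, -24 → 48.
So the next point is (p=51,q=48).

(p=51,q=48)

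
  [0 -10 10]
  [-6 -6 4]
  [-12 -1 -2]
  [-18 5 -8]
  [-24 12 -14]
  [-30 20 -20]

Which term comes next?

First coordinate: −6 each step; 0, -6, -12, -18, -24, -30 → -36.
Second coordinate: differences are 4, 5, 6, … (increasing by 1 each time), so -10, -6, -1, 5, 12, 20 → 29.
Third coordinate goes 10, 4, -2, -8, -14, -20 → -26 (always 10 more than the first coordinate).
Combining the parts gives [-36 29 -26].

[-36 29 -26]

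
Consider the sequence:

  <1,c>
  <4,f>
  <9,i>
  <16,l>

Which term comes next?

For the first value, perfect squares: 1², 2², 3², …: 1, 4, 9, 16 → 25.
Letter: c, f, i, l → o (letters move forward 3 places in the alphabet).
So the next term is <25,o>.

<25,o>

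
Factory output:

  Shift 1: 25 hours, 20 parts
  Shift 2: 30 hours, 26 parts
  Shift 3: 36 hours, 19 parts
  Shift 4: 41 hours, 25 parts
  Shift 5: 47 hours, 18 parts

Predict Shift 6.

Hours — alternating steps +5, +6, +5, +6, …: 25, 30, 36, 41, 47 → 52.
For the parts, alternating steps +6, −7, +6, −7, …: 20, 26, 19, 25, 18 → 24.
So the next record is 52 hours, 24 parts.

52 hours, 24 parts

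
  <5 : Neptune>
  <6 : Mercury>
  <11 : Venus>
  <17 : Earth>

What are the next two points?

First value: each term is the sum of the two before it, so 5, 6, 11, 17 → 28 → 45.
Planet: runs through the planets Mercury→Neptune; Neptune, Mercury, Venus, Earth → Mars → Jupiter.
So the next two points are <28 : Mars> and <45 : Jupiter>.

<28 : Mars>, <45 : Jupiter>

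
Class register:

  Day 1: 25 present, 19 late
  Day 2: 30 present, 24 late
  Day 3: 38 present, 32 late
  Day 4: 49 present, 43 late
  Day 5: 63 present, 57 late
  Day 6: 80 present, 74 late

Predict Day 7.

Present: differences are 5, 8, 11, … (increasing by 3 each time); 25, 30, 38, 49, 63, 80 → 100.
For the late, always 6 less than the present: 19, 24, 32, 43, 57, 74 → 94.
So the next record is 100 present, 94 late.

100 present, 94 late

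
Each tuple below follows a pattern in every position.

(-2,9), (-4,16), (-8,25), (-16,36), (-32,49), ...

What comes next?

(-64,64)

First value goes -2, -4, -8, -16, -32 → -64 (×2 each step).
Second value: perfect squares: 3², 4², 5², …, so 9, 16, 25, 36, 49 → 64.
Putting it together: (-64,64).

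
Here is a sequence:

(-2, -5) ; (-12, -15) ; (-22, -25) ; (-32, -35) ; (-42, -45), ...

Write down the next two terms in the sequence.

(-52, -55), (-62, -65)

First component: -2, -12, -22, -32, -42 → -52 → -62 (−10 each step).
Second component: always 3 less than the first component; -5, -15, -25, -35, -45 → -55 → -65.
Putting the parts together: (-52, -55) and then (-62, -65).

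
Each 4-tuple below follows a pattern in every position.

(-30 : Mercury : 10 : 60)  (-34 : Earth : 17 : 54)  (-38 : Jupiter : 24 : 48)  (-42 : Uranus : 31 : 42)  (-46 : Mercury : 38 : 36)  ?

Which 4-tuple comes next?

First component — −4 each step: -30, -34, -38, -42, -46 → -50.
Planet goes Mercury, Earth, Jupiter, Uranus, Mercury → Earth (repeats Mercury → Earth → Jupiter → Uranus).
Third component: +7 each step; 10, 17, 24, 31, 38 → 45.
Fourth component: −6 each step, so 60, 54, 48, 42, 36 → 30.
Putting it together: (-50 : Earth : 45 : 30).

(-50 : Earth : 45 : 30)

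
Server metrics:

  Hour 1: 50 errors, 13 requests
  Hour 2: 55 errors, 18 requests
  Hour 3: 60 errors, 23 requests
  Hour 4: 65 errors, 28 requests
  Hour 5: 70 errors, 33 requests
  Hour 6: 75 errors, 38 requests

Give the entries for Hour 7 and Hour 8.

80 errors, 43 requests; 85 errors, 48 requests

Errors — +5 each step: 50, 55, 60, 65, 70, 75 → 80 → 85.
Requests: +5 each step, so 13, 18, 23, 28, 33, 38 → 43 → 48.
Putting the parts together: 80 errors, 43 requests and then 85 errors, 48 requests.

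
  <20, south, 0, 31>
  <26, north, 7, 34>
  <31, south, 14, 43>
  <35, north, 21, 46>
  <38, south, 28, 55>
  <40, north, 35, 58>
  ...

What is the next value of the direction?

south

For the first slot, differences are 6, 5, 4, … (decreasing by 1 each time): 20, 26, 31, 35, 38, 40 → 41.
Direction: south, north, south, north, south, north → south (alternates south ↔ north).
Third slot goes 0, 7, 14, 21, 28, 35 → 42 (+7 each step).
Fourth slot: 31, 34, 43, 46, 55, 58 → 67 (alternating steps +3, +9, +3, +9, …).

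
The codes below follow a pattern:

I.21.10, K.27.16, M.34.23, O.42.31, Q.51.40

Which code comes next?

Letter: letters move forward 2 places in the alphabet, so I, K, M, O, Q → S.
Second component: differences are 6, 7, 8, … (increasing by 1 each time), so 21, 27, 34, 42, 51 → 61.
Third component: differences are 6, 7, 8, … (increasing by 1 each time); 10, 16, 23, 31, 40 → 50.
Putting it together: S.61.50.

S.61.50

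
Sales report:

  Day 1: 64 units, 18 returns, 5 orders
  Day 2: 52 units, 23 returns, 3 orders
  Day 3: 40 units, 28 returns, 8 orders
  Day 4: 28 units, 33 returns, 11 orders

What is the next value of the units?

Units: −12 each step, so 64, 52, 40, 28 → 16.

16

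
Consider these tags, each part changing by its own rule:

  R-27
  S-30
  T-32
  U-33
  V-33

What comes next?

W-32

Letter: R, S, T, U, V → W (letters move forward 1 place in the alphabet).
Second component: 27, 30, 32, 33, 33 → 32 (differences are 3, 2, 1, … (decreasing by 1 each time)).
So the next tag is W-32.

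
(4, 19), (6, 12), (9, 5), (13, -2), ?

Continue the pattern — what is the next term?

(18, -9)

First slot — differences are 2, 3, 4, … (increasing by 1 each time): 4, 6, 9, 13 → 18.
Second slot: 19, 12, 5, -2 → -9 (−7 each step).
So the next term is (18, -9).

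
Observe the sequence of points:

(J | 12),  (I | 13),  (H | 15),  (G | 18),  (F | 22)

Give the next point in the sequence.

For the letter, letters move back 1 place in the alphabet: J, I, H, G, F → E.
Second entry: differences are 1, 2, 3, … (increasing by 1 each time), so 12, 13, 15, 18, 22 → 27.
Combining the parts gives (E | 27).

(E | 27)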